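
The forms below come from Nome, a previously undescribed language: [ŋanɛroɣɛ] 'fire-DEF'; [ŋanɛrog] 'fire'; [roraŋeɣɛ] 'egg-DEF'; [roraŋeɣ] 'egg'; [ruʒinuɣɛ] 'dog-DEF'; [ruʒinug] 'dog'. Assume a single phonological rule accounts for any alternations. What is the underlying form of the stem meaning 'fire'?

The root 'fire' surfaces as [ŋanɛroɣɛ] and [ŋanɛrog], with a stem-final [ɣ] ~ [g] alternation.
Compare 'egg', with invariant [ɣ] in [roraŋeɣɛ] and [roraŋeɣ]: an analysis with underlying /ɣ/ and a rule producing [g] in isolation would wrongly predict alternation here too.
So /g/ is underlying, and a rule of intervocalic spirantization — voiced stops become fricatives between vowels — gives [ɣ].
Hence 'fire' is /ŋanɛrog/ underlyingly.

/ŋanɛrog/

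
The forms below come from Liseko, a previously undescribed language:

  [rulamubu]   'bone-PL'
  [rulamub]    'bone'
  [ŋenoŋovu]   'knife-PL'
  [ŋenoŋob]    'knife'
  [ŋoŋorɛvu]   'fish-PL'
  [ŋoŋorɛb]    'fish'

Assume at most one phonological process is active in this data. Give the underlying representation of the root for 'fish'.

/ŋoŋorɛv/

In [ŋoŋorɛvu] and [ŋoŋorɛb] the final segment of 'fish' alternates: [v] ~ [b].
But 'bone' keeps [b] in both environments ([rulamubu], [rulamub]), so there is no rule changing /b/ to [v] before the PL suffix.
So /v/ is underlying, and a rule of word-final hardening — voiced fricatives become stops word-finally — gives [b].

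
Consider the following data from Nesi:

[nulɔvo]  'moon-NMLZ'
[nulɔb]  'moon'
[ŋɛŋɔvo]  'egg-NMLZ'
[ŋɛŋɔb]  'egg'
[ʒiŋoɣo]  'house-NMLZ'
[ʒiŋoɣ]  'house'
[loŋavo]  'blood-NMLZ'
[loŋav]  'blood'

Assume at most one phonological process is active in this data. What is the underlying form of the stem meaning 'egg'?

In [ŋɛŋɔvo] and [ŋɛŋɔb] the final segment of 'egg' alternates: [v] ~ [b].
Compare 'blood', with invariant [v] in [loŋavo] and [loŋav]: an analysis with underlying /v/ and a rule producing [b] in isolation would wrongly predict alternation here too.
The underlying segment must be /b/; voiced stops become fricatives between vowels, yielding [v] there.

/ŋɛŋɔb/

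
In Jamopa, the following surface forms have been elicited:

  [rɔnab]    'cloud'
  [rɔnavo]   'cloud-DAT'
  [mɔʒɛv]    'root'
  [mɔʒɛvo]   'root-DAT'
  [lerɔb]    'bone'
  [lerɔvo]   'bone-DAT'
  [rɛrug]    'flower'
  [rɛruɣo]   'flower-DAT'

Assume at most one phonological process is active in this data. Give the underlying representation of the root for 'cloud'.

The root 'cloud' surfaces as [rɔnab] and [rɔnavo], with a stem-final [b] ~ [v] alternation.
Compare 'root', with invariant [v] in [mɔʒɛv] and [mɔʒɛvo]: an analysis with underlying /v/ and a rule producing [b] in isolation would wrongly predict alternation here too.
The alternation reflects intervocalic spirantization: voiced stops become fricatives between vowels. /b/ is underlying.

/rɔnab/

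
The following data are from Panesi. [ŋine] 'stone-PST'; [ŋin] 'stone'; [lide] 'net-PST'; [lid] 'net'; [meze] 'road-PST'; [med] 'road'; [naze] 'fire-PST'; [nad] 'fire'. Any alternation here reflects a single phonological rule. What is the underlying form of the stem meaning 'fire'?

In [naze] and [nad] the final segment of 'fire' alternates: [z] ~ [d].
But 'net' keeps [d] in both environments ([lide], [lid]), so there is no rule changing /d/ to [z] before the PST suffix.
So /z/ is underlying, and a rule of word-final hardening — voiced fricatives become stops word-finally — gives [d].

/naz/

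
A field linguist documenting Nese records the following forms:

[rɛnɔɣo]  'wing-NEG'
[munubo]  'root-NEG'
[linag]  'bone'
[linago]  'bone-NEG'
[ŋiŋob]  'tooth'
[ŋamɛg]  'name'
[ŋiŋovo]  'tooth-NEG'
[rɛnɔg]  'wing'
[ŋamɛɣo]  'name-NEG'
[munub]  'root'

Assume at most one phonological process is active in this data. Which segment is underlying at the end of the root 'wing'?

/ɣ/

'wing' shows [ɣ] ~ [g] at the end of the stem ([rɛnɔɣo] vs [rɛnɔg]).
The stem 'bone' ([linago], [linag]) shows [g] unchanged in both environments, so [g] cannot be basic with [ɣ] derived before the NEG suffix.
So /ɣ/ is underlying, and a rule of word-final hardening — voiced fricatives become stops word-finally — gives [g].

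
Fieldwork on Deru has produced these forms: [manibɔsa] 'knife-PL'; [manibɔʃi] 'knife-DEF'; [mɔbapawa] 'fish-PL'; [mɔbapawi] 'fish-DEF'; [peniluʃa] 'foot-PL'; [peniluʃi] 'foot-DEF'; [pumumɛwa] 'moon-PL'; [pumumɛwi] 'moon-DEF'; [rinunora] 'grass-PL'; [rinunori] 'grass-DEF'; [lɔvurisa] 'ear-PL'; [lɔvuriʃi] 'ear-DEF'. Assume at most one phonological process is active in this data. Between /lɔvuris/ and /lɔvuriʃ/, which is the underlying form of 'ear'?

/lɔvuris/

The stem for 'ear' ends in [s] in [lɔvurisa] but [ʃ] in [lɔvuriʃi].
But 'foot' keeps [ʃ] in both environments ([peniluʃa], [peniluʃi]), so there is no rule changing /ʃ/ to [s] before the PL suffix.
The underlying segment must be /s/; /s/ becomes palato-alveolar [ʃ] before a front vowel, yielding [ʃ] there.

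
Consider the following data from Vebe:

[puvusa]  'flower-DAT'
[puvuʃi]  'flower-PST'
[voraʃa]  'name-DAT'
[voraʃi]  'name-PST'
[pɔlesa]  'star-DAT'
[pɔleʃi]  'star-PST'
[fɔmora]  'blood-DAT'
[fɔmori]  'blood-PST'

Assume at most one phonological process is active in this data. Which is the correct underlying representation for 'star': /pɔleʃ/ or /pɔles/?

/pɔles/

In [pɔlesa] and [pɔleʃi] the final segment of 'star' alternates: [s] ~ [ʃ].
If /ʃ/ were underlying and a rule turned it into [s] before the DAT suffix, 'name' would also alternate; but it has [ʃ] in both [voraʃa] and [voraʃi].
So /s/ is underlying, and a rule of palatalization before a front vowel — /s/ becomes palato-alveolar [ʃ] before a front vowel — gives [ʃ].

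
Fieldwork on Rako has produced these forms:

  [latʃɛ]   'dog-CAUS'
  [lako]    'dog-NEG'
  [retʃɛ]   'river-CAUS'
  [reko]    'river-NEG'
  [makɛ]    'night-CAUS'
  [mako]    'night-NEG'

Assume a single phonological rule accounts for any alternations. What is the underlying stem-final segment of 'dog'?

'dog' shows [tʃ] ~ [k] at the end of the stem ([latʃɛ] vs [lako]).
The stem 'night' ([makɛ], [mako]) shows [k] unchanged in both environments, so [k] cannot be basic with [tʃ] derived before the CAUS suffix.
The underlying segment must be /tʃ/; palato-alveolar /tʃ/ becomes [k] when no front vowel follows, yielding [k] there.

/tʃ/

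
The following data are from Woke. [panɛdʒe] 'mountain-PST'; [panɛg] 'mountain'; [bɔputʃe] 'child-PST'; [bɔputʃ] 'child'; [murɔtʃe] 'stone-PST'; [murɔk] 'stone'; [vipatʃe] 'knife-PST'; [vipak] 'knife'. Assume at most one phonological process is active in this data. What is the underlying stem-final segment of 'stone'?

The stem for 'stone' ends in [tʃ] in [murɔtʃe] but [k] in [murɔk].
The stem 'child' ([bɔputʃe], [bɔputʃ]) shows [tʃ] unchanged in both environments, so [tʃ] cannot be basic with [k] derived in isolation.
The underlying segment must be /k/; /k/ and /g/ become palato-alveolar [tʃ] and [dʒ] before a front vowel, yielding [tʃ] there.

/k/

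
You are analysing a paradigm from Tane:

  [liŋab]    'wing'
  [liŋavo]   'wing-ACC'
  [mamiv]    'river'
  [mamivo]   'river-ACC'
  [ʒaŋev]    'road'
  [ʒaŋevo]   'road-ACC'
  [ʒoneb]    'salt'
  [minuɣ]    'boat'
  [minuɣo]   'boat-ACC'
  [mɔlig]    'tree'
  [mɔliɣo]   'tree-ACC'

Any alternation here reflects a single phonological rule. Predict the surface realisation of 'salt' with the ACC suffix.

The stem for 'wing' ends in [b] in [liŋab] but [v] in [liŋavo].
But 'road' keeps [v] in both environments ([ʒaŋev], [ʒaŋevo]), so there is no rule changing /v/ to [b] in isolation.
The underlying segment must be /b/; voiced stops become fricatives between vowels, yielding [v] there.
From [ʒoneb] the stem 'salt' is /ʒoneb/; between vowels this yields [ʒonevo].

[ʒonevo]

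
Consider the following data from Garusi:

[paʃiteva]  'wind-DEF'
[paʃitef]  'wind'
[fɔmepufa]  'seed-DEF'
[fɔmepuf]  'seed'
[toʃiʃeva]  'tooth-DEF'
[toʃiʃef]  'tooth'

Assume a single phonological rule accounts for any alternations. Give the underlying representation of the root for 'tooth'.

The stem for 'tooth' ends in [v] in [toʃiʃeva] but [f] in [toʃiʃef].
The stem 'seed' ([fɔmepufa], [fɔmepuf]) shows [f] unchanged in both environments, so [f] cannot be basic with [v] derived before the DEF suffix.
So /v/ is underlying, and a rule of word-final obstruent devoicing — voiced obstruents become voiceless word-finally — gives [f].
The underlying form of 'tooth' is therefore /toʃiʃev/.

/toʃiʃev/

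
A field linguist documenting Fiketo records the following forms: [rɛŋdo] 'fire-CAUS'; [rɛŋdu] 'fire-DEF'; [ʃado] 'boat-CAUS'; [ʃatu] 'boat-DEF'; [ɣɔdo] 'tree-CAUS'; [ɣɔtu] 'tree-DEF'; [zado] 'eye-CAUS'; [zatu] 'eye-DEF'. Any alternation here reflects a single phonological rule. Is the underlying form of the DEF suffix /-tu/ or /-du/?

/-tu/

The DEF morpheme has two allomorphs, [-du] and [-tu].
By contrast the CAUS suffix keeps its initial [d] throughout — that segment must be underlying.
So the underlying form is /-tu/, and voiceless stops become voiced after a nasal.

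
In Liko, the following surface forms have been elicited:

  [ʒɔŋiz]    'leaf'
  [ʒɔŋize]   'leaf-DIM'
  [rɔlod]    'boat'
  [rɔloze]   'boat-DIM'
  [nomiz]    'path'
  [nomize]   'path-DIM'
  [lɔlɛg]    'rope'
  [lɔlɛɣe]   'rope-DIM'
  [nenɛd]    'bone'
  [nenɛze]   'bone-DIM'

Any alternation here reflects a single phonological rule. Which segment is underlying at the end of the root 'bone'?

/d/

The root 'bone' surfaces as [nenɛd] and [nenɛze], with a stem-final [d] ~ [z] alternation.
If /z/ were underlying and a rule turned it into [d] in isolation, 'leaf' would also alternate; but it has [z] in both [ʒɔŋiz] and [ʒɔŋize].
So /d/ is underlying, and a rule of intervocalic spirantization — voiced stops become fricatives between vowels — gives [z].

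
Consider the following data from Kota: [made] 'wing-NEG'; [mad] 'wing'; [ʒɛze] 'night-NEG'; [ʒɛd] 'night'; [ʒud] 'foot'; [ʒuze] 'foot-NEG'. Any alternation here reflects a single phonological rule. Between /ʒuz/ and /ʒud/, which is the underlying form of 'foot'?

/ʒuz/

The root 'foot' surfaces as [ʒud] and [ʒuze], with a stem-final [d] ~ [z] alternation.
But 'wing' keeps [d] in both environments ([mad], [made]), so there is no rule changing /d/ to [z] before the NEG suffix.
Therefore /z/ is basic and [d] is derived by word-final hardening (voiced fricatives become stops word-finally).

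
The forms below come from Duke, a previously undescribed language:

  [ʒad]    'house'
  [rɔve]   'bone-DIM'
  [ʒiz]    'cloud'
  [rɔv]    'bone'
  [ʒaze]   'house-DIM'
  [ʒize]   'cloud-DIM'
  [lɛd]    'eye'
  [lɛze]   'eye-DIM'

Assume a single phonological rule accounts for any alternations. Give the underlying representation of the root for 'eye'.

/lɛd/

The stem for 'eye' ends in [z] in [lɛze] but [d] in [lɛd].
But 'cloud' keeps [z] in both environments ([ʒize], [ʒiz]), so there is no rule changing /z/ to [d] in isolation.
So /d/ is underlying, and a rule of intervocalic spirantization — voiced stops become fricatives between vowels — gives [z].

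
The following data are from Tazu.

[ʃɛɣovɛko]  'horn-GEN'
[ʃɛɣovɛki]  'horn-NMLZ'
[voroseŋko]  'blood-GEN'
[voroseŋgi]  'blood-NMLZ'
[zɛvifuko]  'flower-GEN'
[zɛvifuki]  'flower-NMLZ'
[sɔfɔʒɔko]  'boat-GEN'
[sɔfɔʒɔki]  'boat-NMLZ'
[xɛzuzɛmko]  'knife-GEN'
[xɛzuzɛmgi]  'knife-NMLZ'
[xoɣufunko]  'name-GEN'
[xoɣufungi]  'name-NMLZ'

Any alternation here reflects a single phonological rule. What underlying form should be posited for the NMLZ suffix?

/-gi/

The NMLZ morpheme has two allomorphs, [-gi] and [-ki].
By contrast the GEN suffix keeps its initial [k] throughout — that segment must be underlying.
So the underlying form is /-gi/, and voiced stops become voiceless after a vowel.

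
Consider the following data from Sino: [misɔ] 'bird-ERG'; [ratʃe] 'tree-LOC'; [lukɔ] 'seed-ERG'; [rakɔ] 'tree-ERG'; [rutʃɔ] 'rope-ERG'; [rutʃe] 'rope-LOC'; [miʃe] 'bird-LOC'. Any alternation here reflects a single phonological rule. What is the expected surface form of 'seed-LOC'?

[lutʃe]

In [rakɔ] and [ratʃe] the final segment of 'tree' alternates: [k] ~ [tʃ].
If /tʃ/ were underlying and a rule turned it into [k] before the ERG suffix, 'rope' would also alternate; but it has [tʃ] in both [rutʃɔ] and [rutʃe].
The alternation reflects palatalization before a front vowel: /k/ and /s/ become palato-alveolar [tʃ] and [ʃ] before a front vowel. /k/ is underlying.
From [lukɔ] the stem 'seed' is /luk/; before a front vowel this yields [lutʃe].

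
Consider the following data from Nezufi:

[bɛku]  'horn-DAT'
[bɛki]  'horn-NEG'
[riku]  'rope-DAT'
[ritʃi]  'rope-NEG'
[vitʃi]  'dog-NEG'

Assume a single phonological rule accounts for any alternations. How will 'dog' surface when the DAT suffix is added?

[viku]

In [riku] and [ritʃi] the final segment of 'rope' alternates: [k] ~ [tʃ].
Compare 'horn', with invariant [k] in [bɛku] and [bɛki]: an analysis with underlying /k/ and a rule producing [tʃ] before the NEG suffix would wrongly predict alternation here too.
So /tʃ/ is underlying, and a rule of depalatalization — palato-alveolar /tʃ/ becomes [k] when no front vowel follows — gives [k].
From [vitʃi] the stem 'dog' is /vitʃ/; when no front vowel follows this yields [viku].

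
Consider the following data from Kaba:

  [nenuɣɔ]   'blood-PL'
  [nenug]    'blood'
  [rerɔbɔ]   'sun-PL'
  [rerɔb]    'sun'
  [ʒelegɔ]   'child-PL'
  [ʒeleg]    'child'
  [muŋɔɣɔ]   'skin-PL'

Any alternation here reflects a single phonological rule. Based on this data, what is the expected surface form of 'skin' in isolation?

[muŋɔg]

'blood' shows [ɣ] ~ [g] at the end of the stem ([nenuɣɔ] vs [nenug]).
The stem 'child' ([ʒelegɔ], [ʒeleg]) shows [g] unchanged in both environments, so [g] cannot be basic with [ɣ] derived before the PL suffix.
The underlying segment must be /ɣ/; voiced fricatives become stops word-finally, yielding [g] there.
The one attested form of 'skin', [muŋɔɣɔ], shows underlying /muŋɔɣ/. Applying the same rule word-finally gives [muŋɔg].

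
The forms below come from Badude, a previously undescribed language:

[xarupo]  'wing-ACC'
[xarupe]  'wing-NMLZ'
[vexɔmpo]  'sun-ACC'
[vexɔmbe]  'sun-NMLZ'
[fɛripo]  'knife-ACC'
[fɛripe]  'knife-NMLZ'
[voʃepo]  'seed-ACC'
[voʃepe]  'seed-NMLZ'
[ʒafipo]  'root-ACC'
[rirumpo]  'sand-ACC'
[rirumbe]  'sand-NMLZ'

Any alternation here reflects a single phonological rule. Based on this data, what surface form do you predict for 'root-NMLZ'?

[ʒafipe]

The NMLZ morpheme has two allomorphs, [-be] and [-pe].
The ACC suffix, which begins with [p], is invariant after every stem; so [p] is not altered by any rule here.
The NMLZ suffix is therefore /-be/ underlyingly, with post-vocalic devoicing: voiced stops become voiceless after a vowel.
After 'root', which ends in a vowel, the suffix surfaces as [-pe], giving [ʒafipe].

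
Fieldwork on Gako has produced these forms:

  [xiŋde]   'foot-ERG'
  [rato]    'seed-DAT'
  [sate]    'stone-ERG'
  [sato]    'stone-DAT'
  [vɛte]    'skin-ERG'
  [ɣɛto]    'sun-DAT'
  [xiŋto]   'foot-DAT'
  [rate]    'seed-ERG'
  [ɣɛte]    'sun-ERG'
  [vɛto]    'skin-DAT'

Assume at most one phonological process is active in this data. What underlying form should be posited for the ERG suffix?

The ERG morpheme has two allomorphs, [-de] and [-te].
By contrast the DAT suffix keeps its initial [t] throughout — that segment must be underlying.
The ERG suffix is therefore /-de/ underlyingly, with post-vocalic devoicing: voiced stops become voiceless after a vowel.

/-de/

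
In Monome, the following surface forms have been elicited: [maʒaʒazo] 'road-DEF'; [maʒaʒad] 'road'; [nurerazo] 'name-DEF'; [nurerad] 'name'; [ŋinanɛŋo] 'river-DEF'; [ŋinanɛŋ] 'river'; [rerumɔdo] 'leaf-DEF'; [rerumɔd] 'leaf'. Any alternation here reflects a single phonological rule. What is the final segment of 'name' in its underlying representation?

The stem for 'name' ends in [z] in [nurerazo] but [d] in [nurerad].
But 'leaf' keeps [d] in both environments ([rerumɔdo], [rerumɔd]), so there is no rule changing /d/ to [z] before the DEF suffix.
Therefore /z/ is basic and [d] is derived by word-final hardening (voiced fricatives become stops word-finally).

/z/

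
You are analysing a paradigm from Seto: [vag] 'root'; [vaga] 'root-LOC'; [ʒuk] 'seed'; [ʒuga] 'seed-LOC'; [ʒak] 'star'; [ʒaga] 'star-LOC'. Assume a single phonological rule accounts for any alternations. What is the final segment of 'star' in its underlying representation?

/k/

In [ʒak] and [ʒaga] the final segment of 'star' alternates: [k] ~ [g].
Compare 'root', with invariant [g] in [vag] and [vaga]: an analysis with underlying /g/ and a rule producing [k] in isolation would wrongly predict alternation here too.
Therefore /k/ is basic and [g] is derived by intervocalic voicing (voiceless stops become voiced between vowels).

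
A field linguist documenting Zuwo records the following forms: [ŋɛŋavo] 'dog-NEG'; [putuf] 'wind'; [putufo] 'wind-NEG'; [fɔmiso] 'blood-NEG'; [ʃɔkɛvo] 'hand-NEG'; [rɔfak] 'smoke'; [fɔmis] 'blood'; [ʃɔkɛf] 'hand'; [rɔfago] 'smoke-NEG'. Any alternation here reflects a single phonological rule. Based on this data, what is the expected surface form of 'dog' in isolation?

[ŋɛŋaf]

In [ʃɔkɛf] and [ʃɔkɛvo] the final segment of 'hand' alternates: [f] ~ [v].
The stem 'wind' ([putuf], [putufo]) shows [f] unchanged in both environments, so [f] cannot be basic with [v] derived before the NEG suffix.
Therefore /v/ is basic and [f] is derived by word-final obstruent devoicing (voiced obstruents become voiceless word-finally).
From [ŋɛŋavo] the stem 'dog' is /ŋɛŋav/; word-finally this yields [ŋɛŋaf].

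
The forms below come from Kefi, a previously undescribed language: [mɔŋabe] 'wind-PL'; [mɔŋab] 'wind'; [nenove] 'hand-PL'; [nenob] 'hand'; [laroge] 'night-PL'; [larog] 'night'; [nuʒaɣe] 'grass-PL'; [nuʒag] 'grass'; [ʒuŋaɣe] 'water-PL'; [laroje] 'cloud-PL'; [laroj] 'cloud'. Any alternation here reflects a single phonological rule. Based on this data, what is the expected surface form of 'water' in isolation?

The root 'grass' surfaces as [nuʒaɣe] and [nuʒag], with a stem-final [ɣ] ~ [g] alternation.
The stem 'night' ([laroge], [larog]) shows [g] unchanged in both environments, so [g] cannot be basic with [ɣ] derived before the PL suffix.
Therefore /ɣ/ is basic and [g] is derived by word-final hardening (voiced fricatives become stops word-finally).
From [ʒuŋaɣe] the stem 'water' is /ʒuŋaɣ/; word-finally this yields [ʒuŋag].

[ʒuŋag]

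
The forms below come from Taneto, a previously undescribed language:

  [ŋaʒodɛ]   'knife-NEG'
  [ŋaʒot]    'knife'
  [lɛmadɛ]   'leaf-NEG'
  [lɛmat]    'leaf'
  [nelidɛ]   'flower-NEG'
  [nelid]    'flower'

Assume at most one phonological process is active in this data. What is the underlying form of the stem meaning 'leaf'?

In [lɛmadɛ] and [lɛmat] the final segment of 'leaf' alternates: [d] ~ [t].
The stem 'flower' ([nelidɛ], [nelid]) shows [d] unchanged in both environments, so [d] cannot be basic with [t] derived in isolation.
Therefore /t/ is basic and [d] is derived by intervocalic voicing (voiceless stops become voiced between vowels).

/lɛmat/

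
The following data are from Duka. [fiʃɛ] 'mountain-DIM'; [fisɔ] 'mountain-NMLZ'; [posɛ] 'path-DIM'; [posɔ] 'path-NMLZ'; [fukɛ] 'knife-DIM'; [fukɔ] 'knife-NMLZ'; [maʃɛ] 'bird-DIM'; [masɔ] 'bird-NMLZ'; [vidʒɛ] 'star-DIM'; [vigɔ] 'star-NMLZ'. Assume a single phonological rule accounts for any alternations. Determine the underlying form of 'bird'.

/maʃ/

In [maʃɛ] and [masɔ] the final segment of 'bird' alternates: [ʃ] ~ [s].
But 'path' keeps [s] in both environments ([posɛ], [posɔ]), so there is no rule changing /s/ to [ʃ] before the DIM suffix.
Therefore /ʃ/ is basic and [s] is derived by depalatalization (palato-alveolar /dʒ/ and /ʃ/ become [g] and [s] when no front vowel follows).
The underlying form of 'bird' is therefore /maʃ/.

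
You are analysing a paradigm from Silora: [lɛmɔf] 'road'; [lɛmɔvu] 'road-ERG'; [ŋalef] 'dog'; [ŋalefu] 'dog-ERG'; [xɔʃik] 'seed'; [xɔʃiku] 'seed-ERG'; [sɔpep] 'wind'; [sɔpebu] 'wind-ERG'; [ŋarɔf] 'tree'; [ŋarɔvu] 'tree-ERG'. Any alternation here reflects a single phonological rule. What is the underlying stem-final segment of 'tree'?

/v/

The stem for 'tree' ends in [f] in [ŋarɔf] but [v] in [ŋarɔvu].
Compare 'dog', with invariant [f] in [ŋalef] and [ŋalefu]: an analysis with underlying /f/ and a rule producing [v] before the ERG suffix would wrongly predict alternation here too.
The alternation reflects word-final obstruent devoicing: voiced obstruents become voiceless word-finally. /v/ is underlying.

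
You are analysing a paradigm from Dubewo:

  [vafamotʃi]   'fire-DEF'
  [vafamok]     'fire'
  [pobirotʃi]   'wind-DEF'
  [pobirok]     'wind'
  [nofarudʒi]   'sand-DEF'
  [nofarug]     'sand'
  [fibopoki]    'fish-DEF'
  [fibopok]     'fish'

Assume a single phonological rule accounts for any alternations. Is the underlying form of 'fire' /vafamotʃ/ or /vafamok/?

/vafamotʃ/

'fire' shows [tʃ] ~ [k] at the end of the stem ([vafamotʃi] vs [vafamok]).
The stem 'fish' ([fibopoki], [fibopok]) shows [k] unchanged in both environments, so [k] cannot be basic with [tʃ] derived before the DEF suffix.
Therefore /tʃ/ is basic and [k] is derived by depalatalization (palato-alveolar /tʃ/ and /dʒ/ become [k] and [g] when no front vowel follows).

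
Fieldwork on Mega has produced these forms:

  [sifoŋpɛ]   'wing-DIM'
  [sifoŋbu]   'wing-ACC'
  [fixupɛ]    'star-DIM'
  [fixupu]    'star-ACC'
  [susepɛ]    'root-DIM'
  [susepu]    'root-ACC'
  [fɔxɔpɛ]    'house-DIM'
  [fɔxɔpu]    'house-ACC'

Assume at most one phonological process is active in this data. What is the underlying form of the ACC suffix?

The ACC suffix surfaces as [-bu] and [-pu], depending on the final segment of the stem.
By contrast the DIM suffix keeps its initial [p] throughout — that segment must be underlying.
The ACC suffix is therefore /-bu/ underlyingly, with post-vocalic devoicing: voiced stops become voiceless after a vowel.

/-bu/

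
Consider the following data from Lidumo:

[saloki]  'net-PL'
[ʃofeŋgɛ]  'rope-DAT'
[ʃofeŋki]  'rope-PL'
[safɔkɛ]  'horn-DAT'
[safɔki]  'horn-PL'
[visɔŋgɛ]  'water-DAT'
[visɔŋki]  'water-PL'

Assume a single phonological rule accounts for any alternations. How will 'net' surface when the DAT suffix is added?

[salokɛ]

The DAT suffix surfaces as [-gɛ] and [-kɛ], depending on the final segment of the stem.
The PL suffix, which begins with [k], is invariant after every stem; so [k] is not altered by any rule here.
So the underlying form is /-gɛ/, and voiced stops become voiceless after a vowel.
After 'net', which ends in a vowel, the suffix surfaces as [-kɛ], giving [salokɛ].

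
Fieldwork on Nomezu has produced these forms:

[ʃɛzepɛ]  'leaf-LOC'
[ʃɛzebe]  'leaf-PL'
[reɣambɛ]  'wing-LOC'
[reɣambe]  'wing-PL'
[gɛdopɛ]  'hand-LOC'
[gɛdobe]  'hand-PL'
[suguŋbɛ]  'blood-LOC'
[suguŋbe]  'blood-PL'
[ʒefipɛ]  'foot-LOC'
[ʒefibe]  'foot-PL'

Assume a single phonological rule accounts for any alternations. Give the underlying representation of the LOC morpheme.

The LOC suffix surfaces as [-bɛ] and [-pɛ], depending on the final segment of the stem.
By contrast the PL suffix keeps its initial [b] throughout — that segment must be underlying.
So the underlying form is /-pɛ/, and voiceless stops become voiced after a nasal.

/-pɛ/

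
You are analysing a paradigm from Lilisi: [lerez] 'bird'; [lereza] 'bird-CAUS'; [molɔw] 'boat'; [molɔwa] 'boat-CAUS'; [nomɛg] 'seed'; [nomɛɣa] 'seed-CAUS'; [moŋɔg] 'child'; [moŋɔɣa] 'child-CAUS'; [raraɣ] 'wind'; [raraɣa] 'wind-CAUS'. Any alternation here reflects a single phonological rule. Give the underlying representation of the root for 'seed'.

/nomɛg/

'seed' shows [g] ~ [ɣ] at the end of the stem ([nomɛg] vs [nomɛɣa]).
If /ɣ/ were underlying and a rule turned it into [g] in isolation, 'wind' would also alternate; but it has [ɣ] in both [raraɣ] and [raraɣa].
Therefore /g/ is basic and [ɣ] is derived by intervocalic spirantization (voiced stops become fricatives between vowels).
Hence 'seed' is /nomɛg/ underlyingly.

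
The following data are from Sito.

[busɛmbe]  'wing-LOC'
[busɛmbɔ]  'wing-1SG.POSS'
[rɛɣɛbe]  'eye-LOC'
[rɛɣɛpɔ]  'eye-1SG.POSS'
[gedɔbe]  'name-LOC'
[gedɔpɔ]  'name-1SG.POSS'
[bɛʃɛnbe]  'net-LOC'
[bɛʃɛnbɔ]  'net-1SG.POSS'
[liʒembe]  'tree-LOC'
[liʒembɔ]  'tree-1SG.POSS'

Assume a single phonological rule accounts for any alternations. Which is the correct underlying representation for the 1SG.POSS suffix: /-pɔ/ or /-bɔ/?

The 1SG.POSS suffix surfaces as [-bɔ] and [-pɔ], depending on the final segment of the stem.
The LOC suffix, which begins with [b], is invariant after every stem; so [b] is not altered by any rule here.
So the underlying form is /-pɔ/, and voiceless stops become voiced after a nasal.

/-pɔ/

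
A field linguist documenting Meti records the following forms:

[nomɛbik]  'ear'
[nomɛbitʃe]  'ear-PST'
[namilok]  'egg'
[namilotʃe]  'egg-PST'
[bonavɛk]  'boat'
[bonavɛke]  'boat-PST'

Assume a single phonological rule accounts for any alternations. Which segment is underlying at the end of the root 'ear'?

The root 'ear' surfaces as [nomɛbik] and [nomɛbitʃe], with a stem-final [k] ~ [tʃ] alternation.
Compare 'boat', with invariant [k] in [bonavɛk] and [bonavɛke]: an analysis with underlying /k/ and a rule producing [tʃ] before the PST suffix would wrongly predict alternation here too.
Therefore /tʃ/ is basic and [k] is derived by depalatalization (palato-alveolar /tʃ/ becomes [k] when no front vowel follows).

/tʃ/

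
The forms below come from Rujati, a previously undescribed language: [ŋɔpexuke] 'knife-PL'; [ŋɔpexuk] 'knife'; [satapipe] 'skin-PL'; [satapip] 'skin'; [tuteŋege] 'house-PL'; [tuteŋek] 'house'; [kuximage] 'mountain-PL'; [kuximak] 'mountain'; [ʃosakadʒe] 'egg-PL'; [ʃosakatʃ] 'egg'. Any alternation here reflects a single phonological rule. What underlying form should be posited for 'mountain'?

'mountain' shows [g] ~ [k] at the end of the stem ([kuximage] vs [kuximak]).
Compare 'knife', with invariant [k] in [ŋɔpexuke] and [ŋɔpexuk]: an analysis with underlying /k/ and a rule producing [g] before the PL suffix would wrongly predict alternation here too.
Therefore /g/ is basic and [k] is derived by word-final obstruent devoicing (voiced obstruents become voiceless word-finally).
The underlying form of 'mountain' is therefore /kuximag/.

/kuximag/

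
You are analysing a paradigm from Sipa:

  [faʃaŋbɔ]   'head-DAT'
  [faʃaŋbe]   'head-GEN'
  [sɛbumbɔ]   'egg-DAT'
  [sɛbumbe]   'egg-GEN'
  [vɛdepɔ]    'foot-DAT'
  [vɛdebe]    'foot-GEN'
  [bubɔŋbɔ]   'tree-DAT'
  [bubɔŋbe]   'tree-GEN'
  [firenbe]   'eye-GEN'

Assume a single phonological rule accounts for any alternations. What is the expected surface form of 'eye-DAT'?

[firenbɔ]

The DAT morpheme has two allomorphs, [-bɔ] and [-pɔ].
The GEN suffix, which begins with [b], is invariant after every stem; so [b] is not altered by any rule here.
So the underlying form is /-pɔ/, and voiceless stops become voiced after a nasal.
After 'eye', which ends in a nasal, the suffix surfaces as [-bɔ], giving [firenbɔ].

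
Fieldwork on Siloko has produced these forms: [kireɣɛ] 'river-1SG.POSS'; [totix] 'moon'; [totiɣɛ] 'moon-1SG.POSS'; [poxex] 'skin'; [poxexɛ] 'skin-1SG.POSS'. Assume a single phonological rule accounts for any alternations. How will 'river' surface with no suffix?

[kirex]

'moon' shows [x] ~ [ɣ] at the end of the stem ([totix] vs [totiɣɛ]).
Compare 'skin', with invariant [x] in [poxex] and [poxexɛ]: an analysis with underlying /x/ and a rule producing [ɣ] before the 1SG.POSS suffix would wrongly predict alternation here too.
The underlying segment must be /ɣ/; voiced obstruents become voiceless word-finally, yielding [x] there.
The one attested form of 'river', [kireɣɛ], shows underlying /kireɣ/. Applying the same rule word-finally gives [kirex].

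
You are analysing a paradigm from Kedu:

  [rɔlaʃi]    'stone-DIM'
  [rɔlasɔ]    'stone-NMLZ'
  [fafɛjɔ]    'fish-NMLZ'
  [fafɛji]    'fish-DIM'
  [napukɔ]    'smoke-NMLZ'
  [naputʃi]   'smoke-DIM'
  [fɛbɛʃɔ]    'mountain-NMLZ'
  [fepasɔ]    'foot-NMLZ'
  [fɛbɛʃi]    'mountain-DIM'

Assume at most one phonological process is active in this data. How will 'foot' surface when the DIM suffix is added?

In [rɔlasɔ] and [rɔlaʃi] the final segment of 'stone' alternates: [s] ~ [ʃ].
If /ʃ/ were underlying and a rule turned it into [s] before the NMLZ suffix, 'mountain' would also alternate; but it has [ʃ] in both [fɛbɛʃɔ] and [fɛbɛʃi].
The underlying segment must be /s/; /k/ and /s/ become palato-alveolar [tʃ] and [ʃ] before a front vowel, yielding [ʃ] there.
The one attested form of 'foot', [fepasɔ], shows underlying /fepas/. Applying the same rule before a front vowel gives [fepaʃi].

[fepaʃi]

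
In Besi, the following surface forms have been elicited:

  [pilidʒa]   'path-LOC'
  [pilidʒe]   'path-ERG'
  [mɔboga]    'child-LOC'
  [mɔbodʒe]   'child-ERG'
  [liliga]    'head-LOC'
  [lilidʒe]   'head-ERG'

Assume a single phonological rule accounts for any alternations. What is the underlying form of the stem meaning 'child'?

/mɔbog/

The stem for 'child' ends in [g] in [mɔboga] but [dʒ] in [mɔbodʒe].
Compare 'path', with invariant [dʒ] in [pilidʒa] and [pilidʒe]: an analysis with underlying /dʒ/ and a rule producing [g] before the LOC suffix would wrongly predict alternation here too.
The underlying segment must be /g/; /g/ becomes palato-alveolar [dʒ] before a front vowel, yielding [dʒ] there.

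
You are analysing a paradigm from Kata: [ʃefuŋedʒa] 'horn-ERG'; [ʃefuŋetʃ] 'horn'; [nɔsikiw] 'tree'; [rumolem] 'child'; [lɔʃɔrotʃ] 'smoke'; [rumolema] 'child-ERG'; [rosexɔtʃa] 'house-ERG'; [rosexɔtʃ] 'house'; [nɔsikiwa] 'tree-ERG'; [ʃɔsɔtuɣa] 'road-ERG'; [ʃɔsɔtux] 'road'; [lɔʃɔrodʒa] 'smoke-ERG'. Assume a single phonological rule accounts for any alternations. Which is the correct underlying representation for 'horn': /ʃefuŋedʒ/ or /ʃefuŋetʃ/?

The root 'horn' surfaces as [ʃefuŋetʃ] and [ʃefuŋedʒa], with a stem-final [tʃ] ~ [dʒ] alternation.
If /tʃ/ were underlying and a rule turned it into [dʒ] before the ERG suffix, 'house' would also alternate; but it has [tʃ] in both [rosexɔtʃ] and [rosexɔtʃa].
Therefore /dʒ/ is basic and [tʃ] is derived by word-final obstruent devoicing (voiced obstruents become voiceless word-finally).

/ʃefuŋedʒ/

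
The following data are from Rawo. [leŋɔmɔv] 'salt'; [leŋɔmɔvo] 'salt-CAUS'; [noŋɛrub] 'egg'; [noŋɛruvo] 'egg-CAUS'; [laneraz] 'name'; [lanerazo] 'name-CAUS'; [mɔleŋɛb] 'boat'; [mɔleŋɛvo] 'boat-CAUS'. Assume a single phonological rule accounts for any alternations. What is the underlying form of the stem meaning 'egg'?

In [noŋɛrub] and [noŋɛruvo] the final segment of 'egg' alternates: [b] ~ [v].
If /v/ were underlying and a rule turned it into [b] in isolation, 'salt' would also alternate; but it has [v] in both [leŋɔmɔv] and [leŋɔmɔvo].
The alternation reflects intervocalic spirantization: voiced stops become fricatives between vowels. /b/ is underlying.

/noŋɛrub/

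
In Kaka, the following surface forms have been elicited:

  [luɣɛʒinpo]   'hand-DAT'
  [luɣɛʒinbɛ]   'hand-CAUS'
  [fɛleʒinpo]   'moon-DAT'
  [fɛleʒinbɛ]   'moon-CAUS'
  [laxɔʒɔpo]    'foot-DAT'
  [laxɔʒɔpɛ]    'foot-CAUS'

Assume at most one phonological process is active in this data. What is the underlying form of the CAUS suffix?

The CAUS suffix surfaces as [-bɛ] and [-pɛ], depending on the final segment of the stem.
By contrast the DAT suffix keeps its initial [p] throughout — that segment must be underlying.
So the underlying form is /-bɛ/, and voiced stops become voiceless after a vowel.

/-bɛ/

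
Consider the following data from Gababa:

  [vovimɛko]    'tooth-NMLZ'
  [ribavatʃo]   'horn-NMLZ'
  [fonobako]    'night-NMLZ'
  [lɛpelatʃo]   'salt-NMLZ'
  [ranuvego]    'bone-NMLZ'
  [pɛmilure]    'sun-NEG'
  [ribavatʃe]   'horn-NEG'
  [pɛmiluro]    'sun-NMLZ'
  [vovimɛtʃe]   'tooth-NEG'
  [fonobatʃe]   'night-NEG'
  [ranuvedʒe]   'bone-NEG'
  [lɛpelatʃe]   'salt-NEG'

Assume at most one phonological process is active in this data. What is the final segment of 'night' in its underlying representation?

The root 'night' surfaces as [fonobako] and [fonobatʃe], with a stem-final [k] ~ [tʃ] alternation.
The stem 'horn' ([ribavatʃo], [ribavatʃe]) shows [tʃ] unchanged in both environments, so [tʃ] cannot be basic with [k] derived before the NMLZ suffix.
Therefore /k/ is basic and [tʃ] is derived by palatalization before a front vowel (/k/ and /g/ become palato-alveolar [tʃ] and [dʒ] before a front vowel).

/k/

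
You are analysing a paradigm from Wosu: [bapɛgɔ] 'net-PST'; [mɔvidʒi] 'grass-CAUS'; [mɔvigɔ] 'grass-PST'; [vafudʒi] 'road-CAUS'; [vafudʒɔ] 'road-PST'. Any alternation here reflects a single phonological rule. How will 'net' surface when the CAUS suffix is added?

[bapɛdʒi]

'grass' shows [dʒ] ~ [g] at the end of the stem ([mɔvidʒi] vs [mɔvigɔ]).
Compare 'road', with invariant [dʒ] in [vafudʒi] and [vafudʒɔ]: an analysis with underlying /dʒ/ and a rule producing [g] before the PST suffix would wrongly predict alternation here too.
Therefore /g/ is basic and [dʒ] is derived by palatalization before a front vowel (/g/ becomes palato-alveolar [dʒ] before a front vowel).
From [bapɛgɔ] the stem 'net' is /bapɛg/; before a front vowel this yields [bapɛdʒi].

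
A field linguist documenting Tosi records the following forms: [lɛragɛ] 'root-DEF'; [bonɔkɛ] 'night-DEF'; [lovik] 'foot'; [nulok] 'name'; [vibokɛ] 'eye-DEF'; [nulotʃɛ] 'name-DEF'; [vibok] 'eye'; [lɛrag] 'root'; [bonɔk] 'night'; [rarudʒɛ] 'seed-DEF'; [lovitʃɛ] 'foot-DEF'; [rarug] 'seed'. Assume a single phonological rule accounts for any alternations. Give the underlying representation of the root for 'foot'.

/lovitʃ/

The stem for 'foot' ends in [tʃ] in [lovitʃɛ] but [k] in [lovik].
If /k/ were underlying and a rule turned it into [tʃ] before the DEF suffix, 'night' would also alternate; but it has [k] in both [bonɔkɛ] and [bonɔk].
The alternation reflects depalatalization: palato-alveolar /tʃ/ and /dʒ/ become [k] and [g] when no front vowel follows. /tʃ/ is underlying.
Hence 'foot' is /lovitʃ/ underlyingly.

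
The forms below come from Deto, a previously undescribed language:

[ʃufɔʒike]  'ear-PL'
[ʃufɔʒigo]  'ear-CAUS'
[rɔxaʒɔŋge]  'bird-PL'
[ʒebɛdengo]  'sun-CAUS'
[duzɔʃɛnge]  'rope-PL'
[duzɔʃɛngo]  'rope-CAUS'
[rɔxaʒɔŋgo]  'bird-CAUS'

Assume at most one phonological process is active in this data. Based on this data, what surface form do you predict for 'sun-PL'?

The PL morpheme has two allomorphs, [-ge] and [-ke].
By contrast the CAUS suffix keeps its initial [g] throughout — that segment must be underlying.
The PL suffix is therefore /-ke/ underlyingly, with post-nasal voicing: voiceless stops become voiced after a nasal.
After 'sun', which ends in a nasal, the suffix surfaces as [-ge], giving [ʒebɛdenge].

[ʒebɛdenge]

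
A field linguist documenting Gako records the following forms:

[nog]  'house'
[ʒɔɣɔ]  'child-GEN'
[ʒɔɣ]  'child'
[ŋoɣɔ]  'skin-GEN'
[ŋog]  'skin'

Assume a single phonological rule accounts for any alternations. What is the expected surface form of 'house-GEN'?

[noɣɔ]

The root 'skin' surfaces as [ŋoɣɔ] and [ŋog], with a stem-final [ɣ] ~ [g] alternation.
The stem 'child' ([ʒɔɣɔ], [ʒɔɣ]) shows [ɣ] unchanged in both environments, so [ɣ] cannot be basic with [g] derived in isolation.
The alternation reflects intervocalic spirantization: voiced stops become fricatives between vowels. /g/ is underlying.
From [nog] the stem 'house' is /nog/; between vowels this yields [noɣɔ].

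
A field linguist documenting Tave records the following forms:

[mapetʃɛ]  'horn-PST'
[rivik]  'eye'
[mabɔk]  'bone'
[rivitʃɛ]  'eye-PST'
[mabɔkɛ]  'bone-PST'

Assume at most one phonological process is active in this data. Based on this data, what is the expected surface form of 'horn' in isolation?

[mapek]

The stem for 'eye' ends in [k] in [rivik] but [tʃ] in [rivitʃɛ].
If /k/ were underlying and a rule turned it into [tʃ] before the PST suffix, 'bone' would also alternate; but it has [k] in both [mabɔk] and [mabɔkɛ].
Therefore /tʃ/ is basic and [k] is derived by depalatalization (palato-alveolar /tʃ/ becomes [k] when no front vowel follows).
From [mapetʃɛ] the stem 'horn' is /mapetʃ/; when no front vowel follows this yields [mapek].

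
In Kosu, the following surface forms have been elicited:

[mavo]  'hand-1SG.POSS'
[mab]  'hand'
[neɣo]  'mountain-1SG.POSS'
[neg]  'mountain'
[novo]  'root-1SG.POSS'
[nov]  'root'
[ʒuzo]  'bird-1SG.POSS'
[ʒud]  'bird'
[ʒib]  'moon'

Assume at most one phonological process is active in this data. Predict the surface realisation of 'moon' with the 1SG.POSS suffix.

The root 'hand' surfaces as [mavo] and [mab], with a stem-final [v] ~ [b] alternation.
If /v/ were underlying and a rule turned it into [b] in isolation, 'root' would also alternate; but it has [v] in both [novo] and [nov].
Therefore /b/ is basic and [v] is derived by intervocalic spirantization (voiced stops become fricatives between vowels).
From [ʒib] the stem 'moon' is /ʒib/; between vowels this yields [ʒivo].

[ʒivo]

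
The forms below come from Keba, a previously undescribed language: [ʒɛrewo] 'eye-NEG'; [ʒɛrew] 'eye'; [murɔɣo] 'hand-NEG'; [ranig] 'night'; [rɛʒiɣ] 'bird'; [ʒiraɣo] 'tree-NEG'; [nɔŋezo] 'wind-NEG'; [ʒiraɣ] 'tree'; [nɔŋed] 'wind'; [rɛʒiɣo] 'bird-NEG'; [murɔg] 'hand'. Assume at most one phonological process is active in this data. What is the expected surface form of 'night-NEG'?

[raniɣo]

'hand' shows [g] ~ [ɣ] at the end of the stem ([murɔg] vs [murɔɣo]).
If /ɣ/ were underlying and a rule turned it into [g] in isolation, 'bird' would also alternate; but it has [ɣ] in both [rɛʒiɣ] and [rɛʒiɣo].
So /g/ is underlying, and a rule of intervocalic spirantization — voiced stops become fricatives between vowels — gives [ɣ].
From [ranig] the stem 'night' is /ranig/; between vowels this yields [raniɣo].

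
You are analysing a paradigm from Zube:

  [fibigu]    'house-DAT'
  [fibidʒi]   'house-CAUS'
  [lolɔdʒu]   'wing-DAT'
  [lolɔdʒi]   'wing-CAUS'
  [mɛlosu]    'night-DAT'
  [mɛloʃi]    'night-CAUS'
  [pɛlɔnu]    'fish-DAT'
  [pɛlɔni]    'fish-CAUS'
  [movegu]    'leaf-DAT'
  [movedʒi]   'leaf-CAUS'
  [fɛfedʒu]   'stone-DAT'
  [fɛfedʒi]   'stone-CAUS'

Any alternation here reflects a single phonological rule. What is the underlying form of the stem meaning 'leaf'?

/moveg/

In [movegu] and [movedʒi] the final segment of 'leaf' alternates: [g] ~ [dʒ].
If /dʒ/ were underlying and a rule turned it into [g] before the DAT suffix, 'wing' would also alternate; but it has [dʒ] in both [lolɔdʒu] and [lolɔdʒi].
Therefore /g/ is basic and [dʒ] is derived by palatalization before a front vowel (/g/ and /s/ become palato-alveolar [dʒ] and [ʃ] before a front vowel).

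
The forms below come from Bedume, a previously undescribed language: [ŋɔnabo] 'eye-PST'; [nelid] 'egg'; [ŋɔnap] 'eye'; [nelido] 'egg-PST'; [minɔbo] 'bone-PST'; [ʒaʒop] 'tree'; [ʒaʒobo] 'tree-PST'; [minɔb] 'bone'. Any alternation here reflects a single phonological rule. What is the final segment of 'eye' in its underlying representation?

The root 'eye' surfaces as [ŋɔnabo] and [ŋɔnap], with a stem-final [b] ~ [p] alternation.
If /b/ were underlying and a rule turned it into [p] in isolation, 'bone' would also alternate; but it has [b] in both [minɔbo] and [minɔb].
Therefore /p/ is basic and [b] is derived by intervocalic voicing (voiceless stops become voiced between vowels).

/p/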